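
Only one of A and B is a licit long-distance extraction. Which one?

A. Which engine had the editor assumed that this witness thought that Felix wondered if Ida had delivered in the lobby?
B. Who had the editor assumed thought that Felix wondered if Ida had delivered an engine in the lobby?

In A, the wh-phrase is extracted from inside a wh-island (introduced by "if"), which blocks movement.
In B, the extraction path crosses only that-complement boundaries, which are transparent.
So B is grammatical.

B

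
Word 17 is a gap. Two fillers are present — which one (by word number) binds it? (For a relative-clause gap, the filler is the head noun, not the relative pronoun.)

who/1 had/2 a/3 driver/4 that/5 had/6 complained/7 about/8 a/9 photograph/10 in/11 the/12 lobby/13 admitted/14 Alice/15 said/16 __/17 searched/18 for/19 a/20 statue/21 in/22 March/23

The marked gap is the subject of "searched".
Its filler is the fronted wh-phrase "who", at word 1.
(The other dependency links word 4 to a gap after word 5.)

1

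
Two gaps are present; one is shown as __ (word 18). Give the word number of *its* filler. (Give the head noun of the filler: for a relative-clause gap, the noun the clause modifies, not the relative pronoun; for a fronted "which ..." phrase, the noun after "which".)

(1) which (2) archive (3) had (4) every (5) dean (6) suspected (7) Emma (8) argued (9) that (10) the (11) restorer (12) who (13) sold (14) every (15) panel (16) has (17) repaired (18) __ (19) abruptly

2

The marked gap is the direct object of "repaired".
Its filler is the fronted wh-phrase "which archive", at word 2.
(The other dependency links word 11 to a gap after word 12.)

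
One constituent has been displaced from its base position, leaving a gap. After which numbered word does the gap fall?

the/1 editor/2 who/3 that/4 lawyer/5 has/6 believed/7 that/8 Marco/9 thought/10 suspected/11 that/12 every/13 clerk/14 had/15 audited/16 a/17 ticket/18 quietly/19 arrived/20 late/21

The displaced element is "the editor" (word 2).
It is linked across 2 clause boundaries (that → Ø).
It functions as the subject of "suspected", so the gap sits immediately after word 10 ("thought").
Base order: That lawyer has believed that Marco thought that the editor suspected that every clerk had audited a ticket quietly.

10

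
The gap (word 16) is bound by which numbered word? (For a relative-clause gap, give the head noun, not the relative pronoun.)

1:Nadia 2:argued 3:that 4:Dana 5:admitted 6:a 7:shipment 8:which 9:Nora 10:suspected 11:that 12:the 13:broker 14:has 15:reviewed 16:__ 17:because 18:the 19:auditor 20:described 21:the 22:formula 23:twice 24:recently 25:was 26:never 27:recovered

The gap at 16 is the object of "reviewed", inside a relative clause.
The relative pronoun is "which" (word 8); it is bound by the head noun immediately before it.
Its filler is the head noun "shipment", at word 7.

7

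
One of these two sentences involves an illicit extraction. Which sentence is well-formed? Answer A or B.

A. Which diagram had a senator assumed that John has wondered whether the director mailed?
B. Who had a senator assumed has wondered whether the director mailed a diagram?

B

In A, the wh-phrase is extracted from inside a wh-island (introduced by "whether"), which blocks movement.
In B, the extraction path crosses only that-complement boundaries, which are transparent.
So B is grammatical.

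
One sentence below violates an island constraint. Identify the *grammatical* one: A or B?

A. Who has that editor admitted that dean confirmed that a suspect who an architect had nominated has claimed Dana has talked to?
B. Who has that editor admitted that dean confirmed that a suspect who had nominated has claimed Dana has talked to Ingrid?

In B, the wh-phrase is extracted from inside a complex-NP island (relative clause) (introduced by "who"), which blocks movement.
In A, the extraction path crosses only that-complement boundaries, which are transparent.
So A is grammatical.

A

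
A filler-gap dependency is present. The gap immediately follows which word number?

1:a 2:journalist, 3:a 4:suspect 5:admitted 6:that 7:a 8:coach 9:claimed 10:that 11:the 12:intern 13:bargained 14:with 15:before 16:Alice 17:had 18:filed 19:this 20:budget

14

The displaced element is "a journalist" (word 2).
It is linked across 2 clause boundaries (that → that).
It functions as the object of the preposition "with" of "bargained", so the gap sits immediately after word 14 ("with").
Base order: A suspect admitted that a coach claimed that the intern bargained with a journalist before Alice had filed this budget.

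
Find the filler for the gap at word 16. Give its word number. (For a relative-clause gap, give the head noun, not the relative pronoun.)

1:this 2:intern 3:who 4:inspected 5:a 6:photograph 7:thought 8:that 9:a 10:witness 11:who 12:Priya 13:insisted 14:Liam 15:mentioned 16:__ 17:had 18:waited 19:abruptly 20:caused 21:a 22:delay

The gap at 16 is the subject of "waited", inside a relative clause.
The relative pronoun is "who" (word 11); it is bound by the head noun immediately before it.
Its filler is the head noun "witness", at word 10.

10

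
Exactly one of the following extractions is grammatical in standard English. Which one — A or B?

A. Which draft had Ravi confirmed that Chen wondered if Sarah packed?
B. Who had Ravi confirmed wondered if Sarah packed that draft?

In A, the wh-phrase is extracted from inside a wh-island (introduced by "if"), which blocks movement.
In B, the extraction path crosses only that-complement boundaries, which are transparent.
So B is grammatical.

B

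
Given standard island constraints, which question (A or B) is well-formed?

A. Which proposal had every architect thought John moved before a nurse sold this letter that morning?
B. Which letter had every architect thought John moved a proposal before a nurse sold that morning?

A

In B, the wh-phrase is extracted from inside an adjunct island (introduced by "before"), which blocks movement.
In A, the extraction path crosses only that-complement boundaries, which are transparent.
So A is grammatical.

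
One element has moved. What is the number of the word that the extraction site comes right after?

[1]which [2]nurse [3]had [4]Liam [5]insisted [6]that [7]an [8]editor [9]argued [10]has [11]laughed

The displaced element is "which nurse" (word 2).
It is linked across 2 clause boundaries (that → Ø).
It functions as the subject of "laughed", so the gap sits immediately after word 9 ("argued").
Base order: Liam had insisted that an editor argued that which nurse has laughed.

9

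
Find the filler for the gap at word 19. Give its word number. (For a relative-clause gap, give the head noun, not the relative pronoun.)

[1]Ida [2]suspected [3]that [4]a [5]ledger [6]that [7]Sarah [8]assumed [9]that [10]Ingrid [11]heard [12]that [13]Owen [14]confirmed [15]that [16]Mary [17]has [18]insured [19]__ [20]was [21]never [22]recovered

5

The gap at 19 is the object of "insured", inside a relative clause.
The relative pronoun is "that" (word 6); it is bound by the head noun immediately before it.
Its filler is the head noun "ledger", at word 5.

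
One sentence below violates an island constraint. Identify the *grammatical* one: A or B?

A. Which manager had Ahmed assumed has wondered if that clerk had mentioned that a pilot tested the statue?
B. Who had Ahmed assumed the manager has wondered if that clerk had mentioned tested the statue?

In B, the wh-phrase is extracted from inside a wh-island (introduced by "if"), which blocks movement.
In A, the extraction path crosses only that-complement boundaries, which are transparent.
So A is grammatical.

A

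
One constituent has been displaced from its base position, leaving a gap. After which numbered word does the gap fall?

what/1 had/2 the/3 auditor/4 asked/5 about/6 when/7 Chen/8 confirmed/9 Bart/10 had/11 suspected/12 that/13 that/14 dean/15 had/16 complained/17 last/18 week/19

The displaced element is "what" (word 1).
It functions as the object of the preposition "about" of "asked", so the gap sits immediately after word 6 ("about").
Base order: The auditor had asked about what when Chen confirmed Bart had suspected that that dean had complained last week.

6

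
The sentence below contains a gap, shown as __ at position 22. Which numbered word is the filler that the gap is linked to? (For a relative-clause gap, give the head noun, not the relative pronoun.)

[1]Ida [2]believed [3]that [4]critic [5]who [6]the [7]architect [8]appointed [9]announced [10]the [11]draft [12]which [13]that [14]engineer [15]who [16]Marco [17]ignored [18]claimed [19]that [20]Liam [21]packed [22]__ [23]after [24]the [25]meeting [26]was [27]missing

The gap at 22 is the object of "packed", inside a relative clause.
The relative pronoun is "which" (word 12); it is bound by the head noun immediately before it.
Its filler is the head noun "draft", at word 11.

11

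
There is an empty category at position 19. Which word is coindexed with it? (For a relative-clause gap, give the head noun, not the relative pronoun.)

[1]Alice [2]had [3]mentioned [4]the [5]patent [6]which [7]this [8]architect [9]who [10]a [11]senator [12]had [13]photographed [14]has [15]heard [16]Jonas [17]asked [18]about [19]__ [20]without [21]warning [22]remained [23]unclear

The gap at 19 is the prepositional object of "asked", inside a relative clause.
The relative pronoun is "which" (word 6); it is bound by the head noun immediately before it.
Its filler is the head noun "patent", at word 5.

5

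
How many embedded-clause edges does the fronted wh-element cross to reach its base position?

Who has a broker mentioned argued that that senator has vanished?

"who" is extracted from the subject of "argued".
Boundaries crossed, outermost first: [Ø] — 1 in total.

1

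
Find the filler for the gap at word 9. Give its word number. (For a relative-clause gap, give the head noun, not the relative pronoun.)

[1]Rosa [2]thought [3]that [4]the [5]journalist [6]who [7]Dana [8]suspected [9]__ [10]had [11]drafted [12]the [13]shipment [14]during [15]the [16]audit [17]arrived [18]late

5

The gap at 9 is the subject of "drafted", inside a relative clause.
The relative pronoun is "who" (word 6); it is bound by the head noun immediately before it.
Its filler is the head noun "journalist", at word 5.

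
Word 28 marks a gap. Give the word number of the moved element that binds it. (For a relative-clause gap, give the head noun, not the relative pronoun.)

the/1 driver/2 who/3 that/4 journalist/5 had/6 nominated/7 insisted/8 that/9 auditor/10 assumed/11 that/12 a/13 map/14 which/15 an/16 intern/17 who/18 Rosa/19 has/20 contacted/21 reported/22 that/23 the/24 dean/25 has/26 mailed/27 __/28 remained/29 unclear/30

14

The gap at 28 is the object of "mailed", inside a relative clause.
The relative pronoun is "which" (word 15); it is bound by the head noun immediately before it.
Its filler is the head noun "map", at word 14.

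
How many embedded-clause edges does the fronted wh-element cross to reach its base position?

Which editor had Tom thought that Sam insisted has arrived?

"which editor" is extracted from the subject of "arrived".
Boundaries crossed, outermost first: [that], [Ø] — 2 in total.

2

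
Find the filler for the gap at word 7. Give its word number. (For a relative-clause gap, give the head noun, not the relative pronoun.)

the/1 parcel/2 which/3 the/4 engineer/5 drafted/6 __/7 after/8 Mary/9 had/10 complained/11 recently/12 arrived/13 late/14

The gap at 7 is the object of "drafted", inside a relative clause.
The relative pronoun is "which" (word 3); it is bound by the head noun immediately before it.
Its filler is the head noun "parcel", at word 2.

2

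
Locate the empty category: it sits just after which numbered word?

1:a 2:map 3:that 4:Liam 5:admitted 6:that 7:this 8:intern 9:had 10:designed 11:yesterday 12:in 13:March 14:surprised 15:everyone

10

The displaced element is "a map" (word 2).
It is linked across 1 clause boundary (that).
It functions as the direct object of "designed", so the gap sits immediately after word 10 ("designed").
Base order: Liam admitted that this intern had designed a map yesterday in March.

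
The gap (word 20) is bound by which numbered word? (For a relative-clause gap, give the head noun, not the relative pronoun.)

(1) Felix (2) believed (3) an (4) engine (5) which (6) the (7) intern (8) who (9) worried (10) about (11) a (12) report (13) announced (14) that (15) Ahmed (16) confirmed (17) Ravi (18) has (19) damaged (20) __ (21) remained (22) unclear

4

The gap at 20 is the object of "damaged", inside a relative clause.
The relative pronoun is "which" (word 5); it is bound by the head noun immediately before it.
Its filler is the head noun "engine", at word 4.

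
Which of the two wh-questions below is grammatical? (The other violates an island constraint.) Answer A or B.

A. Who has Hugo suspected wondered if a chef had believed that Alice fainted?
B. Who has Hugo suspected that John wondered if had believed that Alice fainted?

A

In B, the wh-phrase is extracted from inside a wh-island (introduced by "if"), which blocks movement.
In A, the extraction path crosses only that-complement boundaries, which are transparent.
So A is grammatical.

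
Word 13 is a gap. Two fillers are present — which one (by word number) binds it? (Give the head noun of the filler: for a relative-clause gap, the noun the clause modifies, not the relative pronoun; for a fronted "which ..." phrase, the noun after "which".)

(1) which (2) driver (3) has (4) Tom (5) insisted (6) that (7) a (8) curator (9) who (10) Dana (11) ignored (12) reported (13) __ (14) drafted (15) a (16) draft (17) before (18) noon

The marked gap is the subject of "drafted".
Its filler is the fronted wh-phrase "which driver", at word 2.
(The other dependency links word 8 to a gap after word 11.)

2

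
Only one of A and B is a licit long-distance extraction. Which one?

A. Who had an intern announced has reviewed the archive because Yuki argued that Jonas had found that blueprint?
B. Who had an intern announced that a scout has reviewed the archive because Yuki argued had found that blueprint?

In B, the wh-phrase is extracted from inside an adjunct island (introduced by "because"), which blocks movement.
In A, the extraction path crosses only that-complement boundaries, which are transparent.
So A is grammatical.

A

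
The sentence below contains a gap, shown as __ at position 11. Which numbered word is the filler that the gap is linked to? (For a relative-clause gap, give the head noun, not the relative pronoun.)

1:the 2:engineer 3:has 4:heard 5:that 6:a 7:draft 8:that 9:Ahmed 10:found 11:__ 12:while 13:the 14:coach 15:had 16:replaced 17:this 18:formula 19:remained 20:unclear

7

The gap at 11 is the object of "found", inside a relative clause.
The relative pronoun is "that" (word 8); it is bound by the head noun immediately before it.
Its filler is the head noun "draft", at word 7.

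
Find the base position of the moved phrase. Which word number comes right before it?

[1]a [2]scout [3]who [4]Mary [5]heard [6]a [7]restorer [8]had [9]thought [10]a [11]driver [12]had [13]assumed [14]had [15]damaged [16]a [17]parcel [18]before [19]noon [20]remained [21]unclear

13

The displaced element is "a scout" (word 2).
It is linked across 3 clause boundaries (Ø → Ø → Ø).
It functions as the subject of "damaged", so the gap sits immediately after word 13 ("assumed").
Base order: Mary heard a restorer had thought a driver had assumed that a scout had damaged a parcel before noon.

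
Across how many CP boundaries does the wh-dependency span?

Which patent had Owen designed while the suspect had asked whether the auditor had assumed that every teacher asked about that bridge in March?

0

"which patent" originates inside the matrix clause — no clause boundary is crossed.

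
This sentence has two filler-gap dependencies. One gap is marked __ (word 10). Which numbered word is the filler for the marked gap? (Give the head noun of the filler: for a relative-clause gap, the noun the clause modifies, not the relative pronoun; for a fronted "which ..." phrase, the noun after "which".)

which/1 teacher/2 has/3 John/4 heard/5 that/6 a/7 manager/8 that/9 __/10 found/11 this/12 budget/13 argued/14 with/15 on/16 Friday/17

The marked gap is inside the relative clause, the subject of "found".
Its filler is the head noun "manager" (via "that"), at word 8.
(The other dependency links word 2 to a gap after word 15.)

8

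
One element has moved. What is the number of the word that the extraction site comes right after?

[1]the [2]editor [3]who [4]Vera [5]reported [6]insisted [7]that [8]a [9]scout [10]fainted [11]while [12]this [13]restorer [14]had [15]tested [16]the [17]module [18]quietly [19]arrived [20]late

5

The displaced element is "the editor" (word 2).
It is linked across 1 clause boundary (Ø).
It functions as the subject of "insisted", so the gap sits immediately after word 5 ("reported").
Base order: Vera reported that the editor insisted that a scout fainted while this restorer had tested the module quietly.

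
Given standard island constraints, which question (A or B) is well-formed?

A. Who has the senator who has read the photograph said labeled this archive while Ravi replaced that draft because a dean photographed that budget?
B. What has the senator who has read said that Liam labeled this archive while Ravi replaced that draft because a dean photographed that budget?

A

In B, the wh-phrase is extracted from inside a complex-NP island (relative clause) (introduced by "who"), which blocks movement.
In A, the extraction path crosses only that-complement boundaries, which are transparent.
So A is grammatical.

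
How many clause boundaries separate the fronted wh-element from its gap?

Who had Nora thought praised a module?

1

"who" is extracted from the subject of "praised".
Boundaries crossed, outermost first: [Ø] — 1 in total.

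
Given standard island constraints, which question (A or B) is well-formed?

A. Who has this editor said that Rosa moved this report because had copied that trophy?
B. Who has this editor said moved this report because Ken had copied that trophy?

B

In A, the wh-phrase is extracted from inside an adjunct island (introduced by "because"), which blocks movement.
In B, the extraction path crosses only that-complement boundaries, which are transparent.
So B is grammatical.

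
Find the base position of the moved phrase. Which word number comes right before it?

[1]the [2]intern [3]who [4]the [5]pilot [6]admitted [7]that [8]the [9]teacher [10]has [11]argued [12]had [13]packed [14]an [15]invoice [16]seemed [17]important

The displaced element is "the intern" (word 2).
It is linked across 2 clause boundaries (that → Ø).
It functions as the subject of "packed", so the gap sits immediately after word 11 ("argued").
Base order: The pilot admitted that the teacher has argued that the intern had packed an invoice.

11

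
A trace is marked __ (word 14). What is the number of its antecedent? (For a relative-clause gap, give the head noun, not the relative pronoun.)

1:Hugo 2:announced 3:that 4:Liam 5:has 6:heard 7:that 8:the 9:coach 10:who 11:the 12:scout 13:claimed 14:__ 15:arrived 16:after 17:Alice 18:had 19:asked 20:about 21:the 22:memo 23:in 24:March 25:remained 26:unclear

9

The gap at 14 is the subject of "arrived", inside a relative clause.
The relative pronoun is "who" (word 10); it is bound by the head noun immediately before it.
Its filler is the head noun "coach", at word 9.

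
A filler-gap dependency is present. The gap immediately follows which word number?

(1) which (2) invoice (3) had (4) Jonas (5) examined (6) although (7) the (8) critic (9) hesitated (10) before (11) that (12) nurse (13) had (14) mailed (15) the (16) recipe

5

The displaced element is "which invoice" (word 2).
It functions as the direct object of "examined", so the gap sits immediately after word 5 ("examined").
Base order: Jonas had examined which invoice although the critic hesitated before that nurse had mailed the recipe.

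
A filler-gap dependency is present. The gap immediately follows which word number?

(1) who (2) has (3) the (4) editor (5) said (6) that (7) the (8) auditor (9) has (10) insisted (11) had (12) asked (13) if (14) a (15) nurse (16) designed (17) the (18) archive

10

The displaced element is "who" (word 1).
It is linked across 2 clause boundaries (that → Ø).
It functions as the subject of "asked", so the gap sits immediately after word 10 ("insisted").
Base order: The editor has said that the auditor has insisted that who had asked if a nurse designed the archive.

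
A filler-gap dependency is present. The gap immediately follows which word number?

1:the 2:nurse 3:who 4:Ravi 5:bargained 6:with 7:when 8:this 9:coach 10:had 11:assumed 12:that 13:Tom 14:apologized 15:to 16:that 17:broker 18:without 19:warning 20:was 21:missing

6

The displaced element is "the nurse" (word 2).
It functions as the object of the preposition "with" of "bargained", so the gap sits immediately after word 6 ("with").
Base order: Ravi bargained with the nurse when this coach had assumed that Tom apologized to that broker without warning.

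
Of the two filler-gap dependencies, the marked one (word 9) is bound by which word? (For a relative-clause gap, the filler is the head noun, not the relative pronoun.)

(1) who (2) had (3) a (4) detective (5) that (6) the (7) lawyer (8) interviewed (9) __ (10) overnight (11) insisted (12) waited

4

The marked gap is inside the relative clause, the direct object of "interviewed".
Its filler is the head noun "detective" (via "that"), at word 4.
(The other dependency links word 1 to a gap after word 11.)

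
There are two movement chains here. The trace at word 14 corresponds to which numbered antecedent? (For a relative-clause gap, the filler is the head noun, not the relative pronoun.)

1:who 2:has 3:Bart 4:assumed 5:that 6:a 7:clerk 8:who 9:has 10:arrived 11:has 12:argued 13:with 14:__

The marked gap is the object of the preposition "with" of "argued".
Its filler is the fronted wh-phrase "who", at word 1.
(The other dependency links word 7 to a gap after word 8.)

1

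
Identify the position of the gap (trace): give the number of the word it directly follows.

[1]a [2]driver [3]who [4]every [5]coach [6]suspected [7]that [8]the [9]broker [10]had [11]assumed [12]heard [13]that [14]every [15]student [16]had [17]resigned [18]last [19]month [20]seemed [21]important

11

The displaced element is "a driver" (word 2).
It is linked across 2 clause boundaries (that → Ø).
It functions as the subject of "heard", so the gap sits immediately after word 11 ("assumed").
Base order: Every coach suspected that the broker had assumed a driver heard that every student had resigned last month.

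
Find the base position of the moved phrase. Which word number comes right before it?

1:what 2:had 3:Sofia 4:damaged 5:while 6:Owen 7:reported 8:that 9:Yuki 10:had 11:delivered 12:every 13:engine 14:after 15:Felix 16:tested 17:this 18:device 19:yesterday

The displaced element is "what" (word 1).
It functions as the direct object of "damaged", so the gap sits immediately after word 4 ("damaged").
Base order: Sofia had damaged what while Owen reported that Yuki had delivered every engine after Felix tested this device yesterday.

4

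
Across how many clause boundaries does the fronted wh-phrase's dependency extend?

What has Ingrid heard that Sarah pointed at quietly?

"what" is extracted from the PP object of "pointed".
Boundaries crossed, outermost first: [that] — 1 in total.

1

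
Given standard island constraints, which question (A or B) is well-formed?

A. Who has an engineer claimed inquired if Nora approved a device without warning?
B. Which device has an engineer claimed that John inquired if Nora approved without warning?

A

In B, the wh-phrase is extracted from inside a wh-island (introduced by "if"), which blocks movement.
In A, the extraction path crosses only that-complement boundaries, which are transparent.
So A is grammatical.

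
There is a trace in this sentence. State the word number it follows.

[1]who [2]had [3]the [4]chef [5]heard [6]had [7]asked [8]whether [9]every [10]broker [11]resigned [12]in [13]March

5

The displaced element is "who" (word 1).
It is linked across 1 clause boundary (Ø).
It functions as the subject of "asked", so the gap sits immediately after word 5 ("heard").
Base order: The chef had heard that who had asked whether every broker resigned in March.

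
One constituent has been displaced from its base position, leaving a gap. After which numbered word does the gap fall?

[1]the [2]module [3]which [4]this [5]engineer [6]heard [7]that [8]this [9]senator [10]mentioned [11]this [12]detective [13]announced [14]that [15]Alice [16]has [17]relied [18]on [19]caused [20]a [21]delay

The displaced element is "the module" (word 2).
It is linked across 3 clause boundaries (that → Ø → that).
It functions as the object of the preposition "on" of "relied", so the gap sits immediately after word 18 ("on").
Base order: This engineer heard that this senator mentioned this detective announced that Alice has relied on the module.

18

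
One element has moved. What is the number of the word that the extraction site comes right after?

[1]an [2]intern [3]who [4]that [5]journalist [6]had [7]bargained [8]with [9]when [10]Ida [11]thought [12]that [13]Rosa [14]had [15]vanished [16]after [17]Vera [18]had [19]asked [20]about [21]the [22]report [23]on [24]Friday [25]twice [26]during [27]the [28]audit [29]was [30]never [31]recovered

8

The displaced element is "an intern" (word 2).
It functions as the object of the preposition "with" of "bargained", so the gap sits immediately after word 8 ("with").
Base order: That journalist had bargained with an intern when Ida thought that Rosa had vanished after Vera had asked about the report on Friday twice during the audit.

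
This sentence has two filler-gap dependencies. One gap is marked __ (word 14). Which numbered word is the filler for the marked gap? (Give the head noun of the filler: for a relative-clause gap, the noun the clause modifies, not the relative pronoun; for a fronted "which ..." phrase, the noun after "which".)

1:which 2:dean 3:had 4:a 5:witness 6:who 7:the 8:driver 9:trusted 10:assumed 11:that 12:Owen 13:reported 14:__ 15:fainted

2

The marked gap is the subject of "fainted".
Its filler is the fronted wh-phrase "which dean", at word 2.
(The other dependency links word 5 to a gap after word 9.)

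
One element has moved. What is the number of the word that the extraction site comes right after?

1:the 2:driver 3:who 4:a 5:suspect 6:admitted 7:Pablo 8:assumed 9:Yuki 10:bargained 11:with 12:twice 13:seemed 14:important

11

The displaced element is "the driver" (word 2).
It is linked across 2 clause boundaries (Ø → Ø).
It functions as the object of the preposition "with" of "bargained", so the gap sits immediately after word 11 ("with").
Base order: A suspect admitted Pablo assumed Yuki bargained with the driver twice.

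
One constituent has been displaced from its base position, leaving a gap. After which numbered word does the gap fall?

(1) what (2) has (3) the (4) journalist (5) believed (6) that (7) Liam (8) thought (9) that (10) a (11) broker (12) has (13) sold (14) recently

13

The displaced element is "what" (word 1).
It is linked across 2 clause boundaries (that → that).
It functions as the direct object of "sold", so the gap sits immediately after word 13 ("sold").
Base order: The journalist has believed that Liam thought that a broker has sold what recently.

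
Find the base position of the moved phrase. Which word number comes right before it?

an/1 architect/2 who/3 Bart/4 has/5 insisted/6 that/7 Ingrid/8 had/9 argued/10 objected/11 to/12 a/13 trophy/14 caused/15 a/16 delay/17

10

The displaced element is "an architect" (word 2).
It is linked across 2 clause boundaries (that → Ø).
It functions as the subject of "objected", so the gap sits immediately after word 10 ("argued").
Base order: Bart has insisted that Ingrid had argued that an architect objected to a trophy.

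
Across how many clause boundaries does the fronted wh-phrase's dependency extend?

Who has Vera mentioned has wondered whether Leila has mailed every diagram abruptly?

"who" is extracted from the subject of "wondered".
Boundaries crossed, outermost first: [Ø] — 1 in total.

1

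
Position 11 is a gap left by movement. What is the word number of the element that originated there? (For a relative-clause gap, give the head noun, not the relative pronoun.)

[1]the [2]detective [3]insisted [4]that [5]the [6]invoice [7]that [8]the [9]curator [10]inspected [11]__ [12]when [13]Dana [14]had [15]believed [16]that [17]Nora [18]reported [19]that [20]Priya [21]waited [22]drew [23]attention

6

The gap at 11 is the object of "inspected", inside a relative clause.
The relative pronoun is "that" (word 7); it is bound by the head noun immediately before it.
Its filler is the head noun "invoice", at word 6.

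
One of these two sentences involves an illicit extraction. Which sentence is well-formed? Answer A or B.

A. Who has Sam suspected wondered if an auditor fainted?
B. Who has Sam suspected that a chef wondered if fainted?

A

In B, the wh-phrase is extracted from inside a wh-island (introduced by "if"), which blocks movement.
In A, the extraction path crosses only that-complement boundaries, which are transparent.
So A is grammatical.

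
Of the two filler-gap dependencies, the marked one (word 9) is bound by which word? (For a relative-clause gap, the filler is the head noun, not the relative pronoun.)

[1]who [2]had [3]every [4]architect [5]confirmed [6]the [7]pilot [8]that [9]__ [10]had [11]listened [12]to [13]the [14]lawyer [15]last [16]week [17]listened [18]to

The marked gap is inside the relative clause, the subject of "listened".
Its filler is the head noun "pilot" (via "that"), at word 7.
(The other dependency links word 1 to a gap after word 18.)

7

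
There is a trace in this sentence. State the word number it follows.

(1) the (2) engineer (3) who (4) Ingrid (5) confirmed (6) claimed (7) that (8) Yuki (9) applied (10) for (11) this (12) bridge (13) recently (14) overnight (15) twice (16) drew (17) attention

The displaced element is "the engineer" (word 2).
It is linked across 1 clause boundary (Ø).
It functions as the subject of "claimed", so the gap sits immediately after word 5 ("confirmed").
Base order: Ingrid confirmed that the engineer claimed that Yuki applied for this bridge recently overnight twice.

5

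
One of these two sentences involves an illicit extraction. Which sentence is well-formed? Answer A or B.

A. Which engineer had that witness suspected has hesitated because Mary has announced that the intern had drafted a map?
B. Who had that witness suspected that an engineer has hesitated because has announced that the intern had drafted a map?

A

In B, the wh-phrase is extracted from inside an adjunct island (introduced by "because"), which blocks movement.
In A, the extraction path crosses only that-complement boundaries, which are transparent.
So A is grammatical.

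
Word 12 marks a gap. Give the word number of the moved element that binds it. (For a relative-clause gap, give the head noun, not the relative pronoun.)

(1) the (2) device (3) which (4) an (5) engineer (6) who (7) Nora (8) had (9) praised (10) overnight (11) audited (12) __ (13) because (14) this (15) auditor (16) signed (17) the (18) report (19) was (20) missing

2

The gap at 12 is the object of "audited", inside a relative clause.
The relative pronoun is "which" (word 3); it is bound by the head noun immediately before it.
Its filler is the head noun "device", at word 2.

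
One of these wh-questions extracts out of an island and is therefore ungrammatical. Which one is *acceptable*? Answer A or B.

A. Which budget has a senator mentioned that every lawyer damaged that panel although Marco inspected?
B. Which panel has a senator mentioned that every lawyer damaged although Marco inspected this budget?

B

In A, the wh-phrase is extracted from inside an adjunct island (introduced by "although"), which blocks movement.
In B, the extraction path crosses only that-complement boundaries, which are transparent.
So B is grammatical.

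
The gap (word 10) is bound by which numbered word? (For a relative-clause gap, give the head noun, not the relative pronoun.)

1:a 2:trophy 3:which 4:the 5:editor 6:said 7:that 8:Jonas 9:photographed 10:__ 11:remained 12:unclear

2

The gap at 10 is the object of "photographed", inside a relative clause.
The relative pronoun is "which" (word 3); it is bound by the head noun immediately before it.
Its filler is the head noun "trophy", at word 2.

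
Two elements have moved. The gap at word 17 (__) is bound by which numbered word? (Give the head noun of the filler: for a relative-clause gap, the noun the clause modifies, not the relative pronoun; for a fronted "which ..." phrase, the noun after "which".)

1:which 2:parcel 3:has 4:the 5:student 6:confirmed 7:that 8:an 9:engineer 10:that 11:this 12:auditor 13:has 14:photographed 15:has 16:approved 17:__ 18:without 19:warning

2

The marked gap is the direct object of "approved".
Its filler is the fronted wh-phrase "which parcel", at word 2.
(The other dependency links word 9 to a gap after word 14.)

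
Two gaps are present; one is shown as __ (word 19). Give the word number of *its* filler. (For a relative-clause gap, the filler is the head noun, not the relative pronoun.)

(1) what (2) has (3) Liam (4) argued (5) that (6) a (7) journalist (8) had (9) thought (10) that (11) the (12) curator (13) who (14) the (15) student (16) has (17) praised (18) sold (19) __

The marked gap is the direct object of "sold".
Its filler is the fronted wh-phrase "what", at word 1.
(The other dependency links word 12 to a gap after word 17.)

1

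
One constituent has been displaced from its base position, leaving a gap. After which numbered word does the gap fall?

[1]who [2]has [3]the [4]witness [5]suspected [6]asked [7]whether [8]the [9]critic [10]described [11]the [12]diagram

The displaced element is "who" (word 1).
It is linked across 1 clause boundary (Ø).
It functions as the subject of "asked", so the gap sits immediately after word 5 ("suspected").
Base order: The witness has suspected who asked whether the critic described the diagram.

5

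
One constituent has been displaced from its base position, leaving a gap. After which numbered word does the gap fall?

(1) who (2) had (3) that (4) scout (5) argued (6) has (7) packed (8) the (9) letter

The displaced element is "who" (word 1).
It is linked across 1 clause boundary (Ø).
It functions as the subject of "packed", so the gap sits immediately after word 5 ("argued").
Base order: That scout had argued that who has packed the letter.

5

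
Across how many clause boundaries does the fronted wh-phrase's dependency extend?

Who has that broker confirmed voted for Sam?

"who" is extracted from the subject of "voted".
Boundaries crossed, outermost first: [Ø] — 1 in total.

1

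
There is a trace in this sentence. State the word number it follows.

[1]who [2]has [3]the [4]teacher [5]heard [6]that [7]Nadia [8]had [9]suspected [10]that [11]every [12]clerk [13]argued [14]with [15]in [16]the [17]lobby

The displaced element is "who" (word 1).
It is linked across 2 clause boundaries (that → that).
It functions as the object of the preposition "with" of "argued", so the gap sits immediately after word 14 ("with").
Base order: The teacher has heard that Nadia had suspected that every clerk argued with who in the lobby.

14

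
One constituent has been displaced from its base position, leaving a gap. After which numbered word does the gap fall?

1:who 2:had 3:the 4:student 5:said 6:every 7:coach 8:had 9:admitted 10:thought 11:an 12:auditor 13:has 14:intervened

9

The displaced element is "who" (word 1).
It is linked across 2 clause boundaries (Ø → Ø).
It functions as the subject of "thought", so the gap sits immediately after word 9 ("admitted").
Base order: The student had said every coach had admitted who thought an auditor has intervened.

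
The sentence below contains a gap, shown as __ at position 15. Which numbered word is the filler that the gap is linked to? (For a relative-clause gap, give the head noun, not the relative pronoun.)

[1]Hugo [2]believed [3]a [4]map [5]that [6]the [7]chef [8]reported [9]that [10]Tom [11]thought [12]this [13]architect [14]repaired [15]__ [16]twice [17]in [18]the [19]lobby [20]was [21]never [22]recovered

The gap at 15 is the object of "repaired", inside a relative clause.
The relative pronoun is "that" (word 5); it is bound by the head noun immediately before it.
Its filler is the head noun "map", at word 4.

4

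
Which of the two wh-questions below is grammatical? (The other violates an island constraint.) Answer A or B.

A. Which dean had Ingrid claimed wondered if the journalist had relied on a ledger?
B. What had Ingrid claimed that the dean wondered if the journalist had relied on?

A

In B, the wh-phrase is extracted from inside a wh-island (introduced by "if"), which blocks movement.
In A, the extraction path crosses only that-complement boundaries, which are transparent.
So A is grammatical.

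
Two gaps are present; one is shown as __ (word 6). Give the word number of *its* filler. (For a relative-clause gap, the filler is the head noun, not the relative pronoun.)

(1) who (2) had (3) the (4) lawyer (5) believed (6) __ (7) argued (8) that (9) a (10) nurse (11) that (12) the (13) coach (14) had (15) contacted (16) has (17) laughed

The marked gap is the subject of "argued".
Its filler is the fronted wh-phrase "who", at word 1.
(The other dependency links word 10 to a gap after word 15.)

1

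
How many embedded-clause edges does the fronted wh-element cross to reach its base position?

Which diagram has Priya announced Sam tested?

1

"which diagram" is extracted from the object of "tested".
Boundaries crossed, outermost first: [Ø] — 1 in total.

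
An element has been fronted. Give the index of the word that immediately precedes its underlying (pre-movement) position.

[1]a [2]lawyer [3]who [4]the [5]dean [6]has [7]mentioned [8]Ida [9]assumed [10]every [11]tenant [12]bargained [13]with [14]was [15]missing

13

The displaced element is "a lawyer" (word 2).
It is linked across 2 clause boundaries (Ø → Ø).
It functions as the object of the preposition "with" of "bargained", so the gap sits immediately after word 13 ("with").
Base order: The dean has mentioned Ida assumed every tenant bargained with a lawyer.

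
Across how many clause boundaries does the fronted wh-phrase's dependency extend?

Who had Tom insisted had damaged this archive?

1

"who" is extracted from the subject of "damaged".
Boundaries crossed, outermost first: [Ø] — 1 in total.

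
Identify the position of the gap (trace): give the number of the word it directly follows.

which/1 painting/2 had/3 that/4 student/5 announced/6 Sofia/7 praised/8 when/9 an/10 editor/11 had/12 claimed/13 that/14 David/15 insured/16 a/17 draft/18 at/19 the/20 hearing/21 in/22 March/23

8

The displaced element is "which painting" (word 2).
It is linked across 1 clause boundary (Ø).
It functions as the direct object of "praised", so the gap sits immediately after word 8 ("praised").
Base order: That student had announced Sofia praised which painting when an editor had claimed that David insured a draft at the hearing in March.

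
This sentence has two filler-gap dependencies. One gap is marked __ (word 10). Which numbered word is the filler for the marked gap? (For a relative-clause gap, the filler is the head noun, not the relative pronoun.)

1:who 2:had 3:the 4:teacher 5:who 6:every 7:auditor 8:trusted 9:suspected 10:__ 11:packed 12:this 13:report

The marked gap is the subject of "packed".
Its filler is the fronted wh-phrase "who", at word 1.
(The other dependency links word 4 to a gap after word 8.)

1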